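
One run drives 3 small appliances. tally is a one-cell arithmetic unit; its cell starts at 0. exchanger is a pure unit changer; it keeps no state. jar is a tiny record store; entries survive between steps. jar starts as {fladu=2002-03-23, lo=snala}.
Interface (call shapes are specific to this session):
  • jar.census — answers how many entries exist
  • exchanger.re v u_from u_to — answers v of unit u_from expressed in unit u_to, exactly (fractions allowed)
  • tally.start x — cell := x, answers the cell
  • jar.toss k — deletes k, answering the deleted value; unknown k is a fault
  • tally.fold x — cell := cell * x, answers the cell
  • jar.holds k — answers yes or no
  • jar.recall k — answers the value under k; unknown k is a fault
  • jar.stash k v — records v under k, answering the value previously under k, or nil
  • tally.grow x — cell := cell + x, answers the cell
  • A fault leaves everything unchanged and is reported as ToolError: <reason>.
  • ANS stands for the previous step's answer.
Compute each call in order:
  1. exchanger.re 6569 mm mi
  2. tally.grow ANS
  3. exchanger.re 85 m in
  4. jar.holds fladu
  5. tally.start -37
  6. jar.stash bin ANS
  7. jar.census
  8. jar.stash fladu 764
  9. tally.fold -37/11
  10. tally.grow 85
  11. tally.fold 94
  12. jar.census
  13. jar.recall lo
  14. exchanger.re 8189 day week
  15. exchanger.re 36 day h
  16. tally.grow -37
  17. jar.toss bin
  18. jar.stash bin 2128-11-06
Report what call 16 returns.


Answer: 216169/11

Derivation:
CALL re[6569; mm; mi]
RET  6569/1609344
CALL grow[ANS]
RET  6569/1609344
CALL re[85; m; in]
RET  425000/127
CALL holds[fladu]
RET  yes
CALL start[-37]
RET  -37
CALL stash[bin; ANS]
RET  nil
CALL census[]
RET  3
CALL stash[fladu; 764]
RET  2002-03-23
CALL fold[-37/11]
RET  1369/11
CALL grow[85]
RET  2304/11
CALL fold[94]
RET  216576/11
CALL census[]
RET  3
CALL recall[lo]
RET  snala
CALL re[8189; day; week]
RET  8189/7
CALL re[36; day; h]
RET  864
CALL grow[-37]
RET  216169/11
CALL toss[bin]
RET  -37
CALL stash[bin; 2128-11-06]
RET  nil


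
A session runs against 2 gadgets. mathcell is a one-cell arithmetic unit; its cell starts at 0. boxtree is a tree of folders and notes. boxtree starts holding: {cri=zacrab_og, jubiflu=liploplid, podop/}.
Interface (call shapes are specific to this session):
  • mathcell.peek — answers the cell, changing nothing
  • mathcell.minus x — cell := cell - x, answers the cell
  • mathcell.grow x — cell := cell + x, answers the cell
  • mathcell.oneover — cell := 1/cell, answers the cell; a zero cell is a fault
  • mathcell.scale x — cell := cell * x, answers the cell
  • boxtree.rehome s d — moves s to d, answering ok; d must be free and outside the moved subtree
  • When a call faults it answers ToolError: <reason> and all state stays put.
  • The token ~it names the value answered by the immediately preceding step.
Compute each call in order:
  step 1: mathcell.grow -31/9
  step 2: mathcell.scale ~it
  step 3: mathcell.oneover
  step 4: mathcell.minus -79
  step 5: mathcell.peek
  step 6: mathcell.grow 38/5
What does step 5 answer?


Answer: 76000/961

Derivation:
;; 1. mathcell.grow(-31/9) => -31/9
;; 2. mathcell.scale(~it) => 961/81
;; 3. mathcell.oneover() => 81/961
;; 4. mathcell.minus(-79) => 76000/961
;; 5. mathcell.peek() => 76000/961
;; 6. mathcell.grow(38/5) => 416518/4805


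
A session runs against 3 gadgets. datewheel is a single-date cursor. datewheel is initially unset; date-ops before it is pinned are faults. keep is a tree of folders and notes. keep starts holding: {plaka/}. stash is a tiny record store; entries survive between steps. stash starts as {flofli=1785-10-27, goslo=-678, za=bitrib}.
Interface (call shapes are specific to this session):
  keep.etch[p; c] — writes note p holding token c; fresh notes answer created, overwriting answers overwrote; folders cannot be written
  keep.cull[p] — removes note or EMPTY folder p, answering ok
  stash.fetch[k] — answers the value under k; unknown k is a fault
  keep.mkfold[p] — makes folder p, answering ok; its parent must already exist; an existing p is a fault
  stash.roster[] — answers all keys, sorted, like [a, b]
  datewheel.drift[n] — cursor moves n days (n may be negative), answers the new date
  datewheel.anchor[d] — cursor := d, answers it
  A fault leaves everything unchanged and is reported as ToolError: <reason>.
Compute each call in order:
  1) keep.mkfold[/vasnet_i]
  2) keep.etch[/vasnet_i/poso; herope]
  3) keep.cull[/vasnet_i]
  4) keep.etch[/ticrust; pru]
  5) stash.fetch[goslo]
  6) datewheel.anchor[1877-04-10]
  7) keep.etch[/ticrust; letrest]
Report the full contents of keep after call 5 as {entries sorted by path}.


Answer: {plaka/, ticrust=pru, vasnet_i/, vasnet_i/poso=herope}

Derivation:
$ mkfold p→/vasnet_i
[out] ok
$ etch p→/vasnet_i/poso c→herope
[out] created
$ cull p→/vasnet_i
[out] ToolError: not empty
$ etch p→/ticrust c→pru
[out] created
$ fetch k→goslo
[out] -678
$ anchor d→1877-04-10
[out] 1877-04-10
$ etch p→/ticrust c→letrest
[out] overwrote


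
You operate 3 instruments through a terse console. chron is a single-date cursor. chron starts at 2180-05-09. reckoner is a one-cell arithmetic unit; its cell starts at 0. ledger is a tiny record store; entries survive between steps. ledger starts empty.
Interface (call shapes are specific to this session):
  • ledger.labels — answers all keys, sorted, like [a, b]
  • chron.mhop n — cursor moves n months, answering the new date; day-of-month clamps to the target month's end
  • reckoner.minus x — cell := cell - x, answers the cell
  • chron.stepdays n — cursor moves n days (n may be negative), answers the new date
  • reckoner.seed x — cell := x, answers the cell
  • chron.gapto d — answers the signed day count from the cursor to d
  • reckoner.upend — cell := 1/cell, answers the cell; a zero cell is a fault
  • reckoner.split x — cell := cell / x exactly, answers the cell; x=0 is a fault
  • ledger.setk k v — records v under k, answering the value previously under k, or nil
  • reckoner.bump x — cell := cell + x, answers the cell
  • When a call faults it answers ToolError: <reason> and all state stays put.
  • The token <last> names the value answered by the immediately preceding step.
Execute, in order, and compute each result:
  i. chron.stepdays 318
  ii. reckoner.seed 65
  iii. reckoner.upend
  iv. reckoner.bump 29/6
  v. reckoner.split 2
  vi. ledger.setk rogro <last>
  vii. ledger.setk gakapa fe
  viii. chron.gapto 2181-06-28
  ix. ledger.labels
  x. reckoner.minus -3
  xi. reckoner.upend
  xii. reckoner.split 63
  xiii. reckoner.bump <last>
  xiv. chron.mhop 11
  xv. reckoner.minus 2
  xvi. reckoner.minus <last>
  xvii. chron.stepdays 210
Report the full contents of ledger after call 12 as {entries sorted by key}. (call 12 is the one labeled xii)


Answer: {gakapa=fe, rogro=1891/780}

Derivation:
Now I run stepdays using n='318', → 2181-03-23.
I invoke seed using x='65', — result: 65.
I use upend(), — result: 1/65.
Now I run bump using x='29/6', and observe 1891/390.
I use split using x='2', and get 1891/780.
Now I run setk using k='rogro', v='<last>', and get nil.
I use setk using k='gakapa', v='fe', and get nil.
I invoke gapto using d='2181-06-28', and get 97.
Now I run labels(), → [gakapa, rogro].
I call minus using x='-3', → 4231/780.
Next I call upend, — result: 780/4231.
I run split using x='63', and observe 260/88851.
Now I run bump using x='<last>', and get 520/88851.
Now I run mhop using n='11', which returns 2182-02-23.
I run minus using x='2', which returns -177182/88851.
Calling minus using x='<last>', and observe 0.
Using stepdays using n='210', and see 2182-09-21.


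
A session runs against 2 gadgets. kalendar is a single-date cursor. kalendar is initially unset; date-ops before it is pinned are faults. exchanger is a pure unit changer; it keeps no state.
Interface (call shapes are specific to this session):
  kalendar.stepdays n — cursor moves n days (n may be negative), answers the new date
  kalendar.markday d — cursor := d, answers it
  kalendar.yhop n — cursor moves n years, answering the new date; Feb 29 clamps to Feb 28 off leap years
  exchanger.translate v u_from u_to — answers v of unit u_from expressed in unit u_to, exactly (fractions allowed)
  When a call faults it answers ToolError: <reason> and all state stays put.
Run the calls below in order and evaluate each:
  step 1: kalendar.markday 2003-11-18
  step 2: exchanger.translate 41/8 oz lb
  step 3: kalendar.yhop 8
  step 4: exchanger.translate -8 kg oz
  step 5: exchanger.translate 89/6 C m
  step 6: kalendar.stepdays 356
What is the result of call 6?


Answer: 2012-11-08

Derivation:
Calling kalendar.markday passing 2003-11-18, which returns 2003-11-18.
I run exchanger.translate passing 41/8, oz, lb, → 41/128.
Next I call kalendar.yhop passing 8, giving 2011-11-18.
I run exchanger.translate passing -8, kg, oz, and observe -12800000000/45359237.
I call exchanger.translate passing 89/6, C, m, and see ToolError: incompatible units.
Using kalendar.stepdays passing 356, — result: 2012-11-08.


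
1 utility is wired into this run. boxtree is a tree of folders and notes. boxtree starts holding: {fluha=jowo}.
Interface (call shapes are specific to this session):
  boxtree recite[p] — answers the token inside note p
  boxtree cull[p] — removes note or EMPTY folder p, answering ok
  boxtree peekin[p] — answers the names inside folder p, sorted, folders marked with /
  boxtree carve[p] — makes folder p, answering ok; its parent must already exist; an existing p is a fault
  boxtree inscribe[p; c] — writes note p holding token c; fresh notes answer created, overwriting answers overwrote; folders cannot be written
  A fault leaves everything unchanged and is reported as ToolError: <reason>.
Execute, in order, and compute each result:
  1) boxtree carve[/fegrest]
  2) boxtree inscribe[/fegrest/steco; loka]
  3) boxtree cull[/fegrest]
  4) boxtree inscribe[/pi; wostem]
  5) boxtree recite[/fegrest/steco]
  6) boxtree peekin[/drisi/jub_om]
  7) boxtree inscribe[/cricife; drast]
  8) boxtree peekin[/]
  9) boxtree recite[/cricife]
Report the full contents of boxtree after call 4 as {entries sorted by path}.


Answer: {fegrest/, fegrest/steco=loka, fluha=jowo, pi=wostem}

Derivation:
→ boxtree carve(p: /fegrest)
← ok
→ boxtree inscribe(p: /fegrest/steco, c: loka)
← created
→ boxtree cull(p: /fegrest)
← ToolError: not empty
→ boxtree inscribe(p: /pi, c: wostem)
← created
→ boxtree recite(p: /fegrest/steco)
← loka
→ boxtree peekin(p: /drisi/jub_om)
← ToolError: not found
→ boxtree inscribe(p: /cricife, c: drast)
← created
→ boxtree peekin(p: /)
← [cricife, fegrest/, fluha, pi]
→ boxtree recite(p: /cricife)
← drast


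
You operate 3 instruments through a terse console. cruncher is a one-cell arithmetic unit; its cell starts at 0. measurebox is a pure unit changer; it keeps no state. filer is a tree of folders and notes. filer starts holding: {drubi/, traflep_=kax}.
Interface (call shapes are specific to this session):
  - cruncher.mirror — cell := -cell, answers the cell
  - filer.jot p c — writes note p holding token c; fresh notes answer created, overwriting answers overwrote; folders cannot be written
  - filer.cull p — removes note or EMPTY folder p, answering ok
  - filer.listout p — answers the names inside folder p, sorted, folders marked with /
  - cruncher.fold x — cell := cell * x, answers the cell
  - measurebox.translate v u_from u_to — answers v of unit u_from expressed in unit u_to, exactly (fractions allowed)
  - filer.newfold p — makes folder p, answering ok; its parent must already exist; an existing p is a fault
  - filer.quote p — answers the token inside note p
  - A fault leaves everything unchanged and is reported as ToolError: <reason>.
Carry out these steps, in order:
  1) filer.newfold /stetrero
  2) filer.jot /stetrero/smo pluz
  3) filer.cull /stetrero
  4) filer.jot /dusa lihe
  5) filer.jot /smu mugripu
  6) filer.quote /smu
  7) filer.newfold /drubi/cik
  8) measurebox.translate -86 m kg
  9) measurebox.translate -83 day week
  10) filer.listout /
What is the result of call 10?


Answer: [drubi/, dusa, smu, stetrero/, traflep_]

Derivation:
% filer.newfold p: /stetrero
  ok
% filer.jot p: /stetrero/smo c: pluz
  created
% filer.cull p: /stetrero
  ToolError: not empty
% filer.jot p: /dusa c: lihe
  created
% filer.jot p: /smu c: mugripu
  created
% filer.quote p: /smu
  mugripu
% filer.newfold p: /drubi/cik
  ok
% measurebox.translate v: -86 u_from: m u_to: kg
  ToolError: incompatible units
% measurebox.translate v: -83 u_from: day u_to: week
  -83/7
% filer.listout p: /
  [drubi/, dusa, smu, stetrero/, traflep_]


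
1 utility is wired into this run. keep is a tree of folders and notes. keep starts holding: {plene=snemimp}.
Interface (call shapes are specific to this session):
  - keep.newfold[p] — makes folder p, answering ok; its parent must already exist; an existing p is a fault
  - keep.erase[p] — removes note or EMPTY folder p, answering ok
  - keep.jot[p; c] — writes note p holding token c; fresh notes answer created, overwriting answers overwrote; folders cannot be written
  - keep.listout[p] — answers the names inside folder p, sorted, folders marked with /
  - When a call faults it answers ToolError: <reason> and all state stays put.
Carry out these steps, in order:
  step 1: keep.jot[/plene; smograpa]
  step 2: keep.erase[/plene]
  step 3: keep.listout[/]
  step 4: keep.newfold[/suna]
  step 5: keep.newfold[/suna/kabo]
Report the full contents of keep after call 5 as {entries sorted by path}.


Answer: {suna/, suna/kabo/}

Derivation:
-> keep.jot(p='/plene', c='smograpa')
<- overwrote
-> keep.erase(p='/plene')
<- ok
-> keep.listout(p='/')
<- []
-> keep.newfold(p='/suna')
<- ok
-> keep.newfold(p='/suna/kabo')
<- ok


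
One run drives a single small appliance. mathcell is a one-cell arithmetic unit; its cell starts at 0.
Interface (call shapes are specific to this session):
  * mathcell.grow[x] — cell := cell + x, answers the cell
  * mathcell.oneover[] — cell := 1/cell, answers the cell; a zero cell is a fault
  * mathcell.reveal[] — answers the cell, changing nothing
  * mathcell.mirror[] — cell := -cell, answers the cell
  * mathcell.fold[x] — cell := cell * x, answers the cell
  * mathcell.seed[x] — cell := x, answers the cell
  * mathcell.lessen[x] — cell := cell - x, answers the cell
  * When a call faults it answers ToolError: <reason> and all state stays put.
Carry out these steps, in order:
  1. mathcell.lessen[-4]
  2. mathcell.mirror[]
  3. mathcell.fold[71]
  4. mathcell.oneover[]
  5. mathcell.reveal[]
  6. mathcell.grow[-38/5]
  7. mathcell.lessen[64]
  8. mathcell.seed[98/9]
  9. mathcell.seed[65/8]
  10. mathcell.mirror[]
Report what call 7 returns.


Answer: -101677/1420

Derivation:
==> mathcell.lessen(-4)
<== 4
==> mathcell.mirror()
<== -4
==> mathcell.fold(71)
<== -284
==> mathcell.oneover()
<== -1/284
==> mathcell.reveal()
<== -1/284
==> mathcell.grow(-38/5)
<== -10797/1420
==> mathcell.lessen(64)
<== -101677/1420
==> mathcell.seed(98/9)
<== 98/9
==> mathcell.seed(65/8)
<== 65/8
==> mathcell.mirror()
<== -65/8


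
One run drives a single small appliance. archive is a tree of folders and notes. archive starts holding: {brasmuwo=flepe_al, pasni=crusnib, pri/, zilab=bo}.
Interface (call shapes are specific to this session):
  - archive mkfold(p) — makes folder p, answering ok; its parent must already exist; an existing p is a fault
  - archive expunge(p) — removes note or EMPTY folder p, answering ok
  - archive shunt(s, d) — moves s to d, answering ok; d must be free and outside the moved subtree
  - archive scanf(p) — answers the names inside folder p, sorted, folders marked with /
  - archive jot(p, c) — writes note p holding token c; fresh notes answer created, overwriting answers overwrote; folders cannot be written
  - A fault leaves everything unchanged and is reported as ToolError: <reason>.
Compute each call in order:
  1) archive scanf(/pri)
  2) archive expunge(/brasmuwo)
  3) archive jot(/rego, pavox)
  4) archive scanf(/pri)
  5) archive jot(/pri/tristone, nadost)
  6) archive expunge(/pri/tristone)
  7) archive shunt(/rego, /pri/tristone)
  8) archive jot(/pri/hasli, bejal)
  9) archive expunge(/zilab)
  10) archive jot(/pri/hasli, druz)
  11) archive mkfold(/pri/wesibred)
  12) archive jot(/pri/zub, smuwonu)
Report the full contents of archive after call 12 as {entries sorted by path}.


Answer: {pasni=crusnib, pri/, pri/hasli=druz, pri/tristone=pavox, pri/wesibred/, pri/zub=smuwonu}

Derivation:
> archive scanf p='/pri'
= []
> archive expunge p='/brasmuwo'
= ok
> archive jot p='/rego' c='pavox'
= created
> archive scanf p='/pri'
= []
> archive jot p='/pri/tristone' c='nadost'
= created
> archive expunge p='/pri/tristone'
= ok
> archive shunt s='/rego' d='/pri/tristone'
= ok
> archive jot p='/pri/hasli' c='bejal'
= created
> archive expunge p='/zilab'
= ok
> archive jot p='/pri/hasli' c='druz'
= overwrote
> archive mkfold p='/pri/wesibred'
= ok
> archive jot p='/pri/zub' c='smuwonu'
= created


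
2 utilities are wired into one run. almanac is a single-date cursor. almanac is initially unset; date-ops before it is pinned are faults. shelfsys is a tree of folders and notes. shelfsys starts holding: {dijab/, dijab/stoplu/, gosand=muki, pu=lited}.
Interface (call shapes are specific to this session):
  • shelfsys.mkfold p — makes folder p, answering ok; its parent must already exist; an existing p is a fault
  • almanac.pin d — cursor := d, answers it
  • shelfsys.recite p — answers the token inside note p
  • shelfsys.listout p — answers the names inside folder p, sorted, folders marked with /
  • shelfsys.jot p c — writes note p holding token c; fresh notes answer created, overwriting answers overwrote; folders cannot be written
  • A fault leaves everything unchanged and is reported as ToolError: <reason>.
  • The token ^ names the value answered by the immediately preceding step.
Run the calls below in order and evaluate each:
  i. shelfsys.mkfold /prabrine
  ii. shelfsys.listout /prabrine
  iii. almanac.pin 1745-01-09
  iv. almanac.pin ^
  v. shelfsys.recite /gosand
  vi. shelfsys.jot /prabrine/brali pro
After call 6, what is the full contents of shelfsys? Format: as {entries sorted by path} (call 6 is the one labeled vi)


Then shelfsys.mkfold on /prabrine, — result: ok.
Calling shelfsys.listout on /prabrine, which returns [].
I run almanac.pin on 1745-01-09, giving 1745-01-09.
Now I run almanac.pin on ^: 1745-01-09.
Then shelfsys.recite on /gosand, and get muki.
I invoke shelfsys.jot on /prabrine/brali, pro, and get created.

Answer: {dijab/, dijab/stoplu/, gosand=muki, prabrine/, prabrine/brali=pro, pu=lited}


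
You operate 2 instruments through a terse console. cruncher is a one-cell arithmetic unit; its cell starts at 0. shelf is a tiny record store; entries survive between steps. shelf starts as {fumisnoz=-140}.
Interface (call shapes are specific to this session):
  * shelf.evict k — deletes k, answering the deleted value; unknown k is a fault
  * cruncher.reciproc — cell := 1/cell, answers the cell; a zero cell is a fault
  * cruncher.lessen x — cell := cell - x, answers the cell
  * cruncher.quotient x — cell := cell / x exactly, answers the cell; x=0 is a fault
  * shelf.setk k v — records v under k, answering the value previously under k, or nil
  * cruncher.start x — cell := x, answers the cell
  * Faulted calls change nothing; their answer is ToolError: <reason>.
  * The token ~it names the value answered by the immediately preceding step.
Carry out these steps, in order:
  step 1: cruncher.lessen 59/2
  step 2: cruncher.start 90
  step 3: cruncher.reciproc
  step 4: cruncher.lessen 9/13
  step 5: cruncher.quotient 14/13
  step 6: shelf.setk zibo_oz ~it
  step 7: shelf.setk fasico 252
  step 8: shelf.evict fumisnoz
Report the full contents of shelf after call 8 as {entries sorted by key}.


Answer: {fasico=252, zibo_oz=-797/1260}

Derivation:
! cruncher.lessen(x→59/2) : -59/2
! cruncher.start(x→90) : 90
! cruncher.reciproc() : 1/90
! cruncher.lessen(x→9/13) : -797/1170
! cruncher.quotient(x→14/13) : -797/1260
! shelf.setk(k→zibo_oz, v→~it) : nil
! shelf.setk(k→fasico, v→252) : nil
! shelf.evict(k→fumisnoz) : -140


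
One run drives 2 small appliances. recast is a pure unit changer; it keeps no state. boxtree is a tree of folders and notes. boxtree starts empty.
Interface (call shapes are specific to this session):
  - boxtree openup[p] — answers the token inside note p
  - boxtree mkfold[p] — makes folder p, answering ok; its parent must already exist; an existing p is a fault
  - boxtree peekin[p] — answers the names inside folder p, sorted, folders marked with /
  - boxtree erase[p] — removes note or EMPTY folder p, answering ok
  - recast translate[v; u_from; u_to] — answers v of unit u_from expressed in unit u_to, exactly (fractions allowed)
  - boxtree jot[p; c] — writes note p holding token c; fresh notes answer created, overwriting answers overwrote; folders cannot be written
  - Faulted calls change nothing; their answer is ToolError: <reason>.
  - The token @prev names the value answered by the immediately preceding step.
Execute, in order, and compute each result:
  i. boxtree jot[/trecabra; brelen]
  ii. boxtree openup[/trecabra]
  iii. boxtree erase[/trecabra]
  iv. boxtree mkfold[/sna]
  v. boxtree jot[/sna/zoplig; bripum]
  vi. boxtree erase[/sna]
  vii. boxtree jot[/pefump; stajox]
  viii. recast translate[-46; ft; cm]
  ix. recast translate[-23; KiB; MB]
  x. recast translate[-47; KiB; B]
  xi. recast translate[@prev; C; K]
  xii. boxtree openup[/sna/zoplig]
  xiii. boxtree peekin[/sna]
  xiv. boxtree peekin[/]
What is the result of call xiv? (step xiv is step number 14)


Answer: [pefump, sna/]

Derivation:
> boxtree jot p: /trecabra c: brelen
[out] created
> boxtree openup p: /trecabra
[out] brelen
> boxtree erase p: /trecabra
[out] ok
> boxtree mkfold p: /sna
[out] ok
> boxtree jot p: /sna/zoplig c: bripum
[out] created
> boxtree erase p: /sna
[out] ToolError: not empty
> boxtree jot p: /pefump c: stajox
[out] created
> recast translate v: -46 u_from: ft u_to: cm
[out] -35052/25
> recast translate v: -23 u_from: KiB u_to: MB
[out] -368/15625
> recast translate v: -47 u_from: KiB u_to: B
[out] -48128
> recast translate v: @prev u_from: C u_to: K
[out] -957097/20
> boxtree openup p: /sna/zoplig
[out] bripum
> boxtree peekin p: /sna
[out] [zoplig]
> boxtree peekin p: /
[out] [pefump, sna/]


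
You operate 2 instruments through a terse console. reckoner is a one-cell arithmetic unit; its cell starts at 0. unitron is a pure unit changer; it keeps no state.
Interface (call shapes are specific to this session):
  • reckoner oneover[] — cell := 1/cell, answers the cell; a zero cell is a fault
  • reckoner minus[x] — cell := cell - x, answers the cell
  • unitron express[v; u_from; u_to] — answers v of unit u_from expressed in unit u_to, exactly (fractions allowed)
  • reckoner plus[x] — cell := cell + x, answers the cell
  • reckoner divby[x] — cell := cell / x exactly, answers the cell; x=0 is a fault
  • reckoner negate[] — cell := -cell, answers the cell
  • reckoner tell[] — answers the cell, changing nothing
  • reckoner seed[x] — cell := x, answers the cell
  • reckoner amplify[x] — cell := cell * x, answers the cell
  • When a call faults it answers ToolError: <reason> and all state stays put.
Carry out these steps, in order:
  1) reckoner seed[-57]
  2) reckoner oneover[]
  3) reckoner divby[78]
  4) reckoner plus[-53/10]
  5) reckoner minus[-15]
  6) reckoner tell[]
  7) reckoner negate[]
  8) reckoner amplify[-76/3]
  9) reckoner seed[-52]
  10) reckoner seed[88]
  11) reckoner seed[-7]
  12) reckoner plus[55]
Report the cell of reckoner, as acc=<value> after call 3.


Answer: acc=-1/4446

Derivation:
I try reckoner seed(x=-57), → -57.
I use reckoner oneover(): -1/57.
I try reckoner divby(x=78), → -1/4446.
Then reckoner plus(x=-53/10), and see -58912/11115.
I try reckoner minus(x=-15): 107813/11115.
Calling reckoner tell(), and get 107813/11115.
Now I run reckoner negate, → -107813/11115.
I call reckoner amplify(x=-76/3): 431252/1755.
I run reckoner seed(x=-52), and observe -52.
Calling reckoner seed(x=88), giving 88.
Next I call reckoner seed(x=-7), and observe -7.
Invoking reckoner plus(x=55), and get 48.


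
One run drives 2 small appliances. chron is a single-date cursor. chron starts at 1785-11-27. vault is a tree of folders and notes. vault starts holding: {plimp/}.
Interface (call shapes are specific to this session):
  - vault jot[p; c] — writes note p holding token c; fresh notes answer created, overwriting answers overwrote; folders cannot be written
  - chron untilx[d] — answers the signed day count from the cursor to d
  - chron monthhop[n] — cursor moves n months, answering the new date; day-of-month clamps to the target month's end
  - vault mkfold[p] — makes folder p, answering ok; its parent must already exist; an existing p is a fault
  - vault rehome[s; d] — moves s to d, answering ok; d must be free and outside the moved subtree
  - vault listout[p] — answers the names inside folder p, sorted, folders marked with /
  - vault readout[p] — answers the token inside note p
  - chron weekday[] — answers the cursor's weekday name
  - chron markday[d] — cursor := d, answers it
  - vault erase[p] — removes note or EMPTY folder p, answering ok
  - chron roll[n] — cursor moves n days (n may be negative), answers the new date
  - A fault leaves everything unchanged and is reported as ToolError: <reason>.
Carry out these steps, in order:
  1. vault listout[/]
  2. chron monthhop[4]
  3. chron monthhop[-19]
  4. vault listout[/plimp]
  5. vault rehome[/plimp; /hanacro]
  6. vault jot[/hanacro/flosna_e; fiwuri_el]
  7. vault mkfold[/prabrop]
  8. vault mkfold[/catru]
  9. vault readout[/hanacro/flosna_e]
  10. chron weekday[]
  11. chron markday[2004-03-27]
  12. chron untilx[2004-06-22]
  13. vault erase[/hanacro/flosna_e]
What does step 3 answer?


Answer: 1784-08-27

Derivation:
! 1. vault listout(p=/) => [plimp/]
! 2. chron monthhop(n=4) => 1786-03-27
! 3. chron monthhop(n=-19) => 1784-08-27
! 4. vault listout(p=/plimp) => []
! 5. vault rehome(s=/plimp, d=/hanacro) => ok
! 6. vault jot(p=/hanacro/flosna_e, c=fiwuri_el) => created
! 7. vault mkfold(p=/prabrop) => ok
! 8. vault mkfold(p=/catru) => ok
! 9. vault readout(p=/hanacro/flosna_e) => fiwuri_el
! 10. chron weekday() => Friday
! 11. chron markday(d=2004-03-27) => 2004-03-27
! 12. chron untilx(d=2004-06-22) => 87
! 13. vault erase(p=/hanacro/flosna_e) => ok


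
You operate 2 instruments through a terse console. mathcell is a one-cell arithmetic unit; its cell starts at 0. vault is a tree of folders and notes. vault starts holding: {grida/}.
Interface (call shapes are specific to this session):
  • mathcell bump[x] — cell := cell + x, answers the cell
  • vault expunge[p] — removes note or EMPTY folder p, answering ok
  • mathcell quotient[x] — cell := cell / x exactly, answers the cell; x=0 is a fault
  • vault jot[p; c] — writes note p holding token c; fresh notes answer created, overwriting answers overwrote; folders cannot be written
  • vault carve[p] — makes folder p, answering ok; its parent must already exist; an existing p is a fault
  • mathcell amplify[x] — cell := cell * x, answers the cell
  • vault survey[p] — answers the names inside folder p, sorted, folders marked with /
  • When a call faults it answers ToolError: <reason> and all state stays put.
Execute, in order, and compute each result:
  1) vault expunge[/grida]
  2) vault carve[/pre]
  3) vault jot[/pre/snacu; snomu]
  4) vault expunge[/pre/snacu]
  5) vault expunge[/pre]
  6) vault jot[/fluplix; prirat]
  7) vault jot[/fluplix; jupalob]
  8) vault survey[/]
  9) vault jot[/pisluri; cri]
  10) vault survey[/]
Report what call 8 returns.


Do: vault expunge[p='/grida']
See: ok
Do: vault carve[p='/pre']
See: ok
Do: vault jot[p='/pre/snacu'; c='snomu']
See: created
Do: vault expunge[p='/pre/snacu']
See: ok
Do: vault expunge[p='/pre']
See: ok
Do: vault jot[p='/fluplix'; c='prirat']
See: created
Do: vault jot[p='/fluplix'; c='jupalob']
See: overwrote
Do: vault survey[p='/']
See: [fluplix]
Do: vault jot[p='/pisluri'; c='cri']
See: created
Do: vault survey[p='/']
See: [fluplix, pisluri]

Answer: [fluplix]


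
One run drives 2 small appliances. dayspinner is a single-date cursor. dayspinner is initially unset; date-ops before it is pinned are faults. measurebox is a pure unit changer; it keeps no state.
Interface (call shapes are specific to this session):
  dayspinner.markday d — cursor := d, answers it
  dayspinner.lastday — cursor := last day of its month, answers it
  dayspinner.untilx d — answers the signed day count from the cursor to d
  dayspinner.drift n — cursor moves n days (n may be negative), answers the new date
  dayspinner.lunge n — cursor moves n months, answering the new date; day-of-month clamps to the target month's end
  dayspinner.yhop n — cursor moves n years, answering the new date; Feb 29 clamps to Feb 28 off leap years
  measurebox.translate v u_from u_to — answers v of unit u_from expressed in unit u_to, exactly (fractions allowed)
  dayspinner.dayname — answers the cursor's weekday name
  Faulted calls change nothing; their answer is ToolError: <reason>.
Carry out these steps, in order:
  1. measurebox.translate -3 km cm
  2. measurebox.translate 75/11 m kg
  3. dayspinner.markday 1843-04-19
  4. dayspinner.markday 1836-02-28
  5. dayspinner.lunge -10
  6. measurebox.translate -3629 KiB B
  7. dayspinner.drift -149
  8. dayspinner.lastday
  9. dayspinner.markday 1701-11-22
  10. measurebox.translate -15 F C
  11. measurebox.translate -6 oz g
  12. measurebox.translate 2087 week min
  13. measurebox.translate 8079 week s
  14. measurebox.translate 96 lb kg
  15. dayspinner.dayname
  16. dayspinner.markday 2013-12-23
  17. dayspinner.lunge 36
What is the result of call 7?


I use measurebox.translate with v: -3, u_from: km, u_to: cm, → -300000.
I call measurebox.translate with v: 75/11, u_from: m, u_to: kg, — result: ToolError: incompatible units.
Then dayspinner.markday with d: 1843-04-19, yielding 1843-04-19.
I try dayspinner.markday with d: 1836-02-28, and get 1836-02-28.
Using dayspinner.lunge with n: -10: 1835-04-28.
I invoke measurebox.translate with v: -3629, u_from: KiB, u_to: B, and see -3716096.
I use dayspinner.drift with n: -149: 1834-11-30.
I call dayspinner.lastday, yielding 1834-11-30.
I invoke dayspinner.markday with d: 1701-11-22, and get 1701-11-22.
I try measurebox.translate with v: -15, u_from: F, u_to: C, and get -235/9.
I call measurebox.translate with v: -6, u_from: oz, u_to: g, and observe -136077711/800000.
I try measurebox.translate with v: 2087, u_from: week, u_to: min, giving 21036960.
I run measurebox.translate with v: 8079, u_from: week, u_to: s, giving 4886179200.
Next I call measurebox.translate with v: 96, u_from: lb, u_to: kg, → 136077711/3125000.
I invoke dayspinner.dayname(): Tuesday.
I invoke dayspinner.markday with d: 2013-12-23, giving 2013-12-23.
I call dayspinner.lunge with n: 36, — result: 2016-12-23.

Answer: 1834-11-30


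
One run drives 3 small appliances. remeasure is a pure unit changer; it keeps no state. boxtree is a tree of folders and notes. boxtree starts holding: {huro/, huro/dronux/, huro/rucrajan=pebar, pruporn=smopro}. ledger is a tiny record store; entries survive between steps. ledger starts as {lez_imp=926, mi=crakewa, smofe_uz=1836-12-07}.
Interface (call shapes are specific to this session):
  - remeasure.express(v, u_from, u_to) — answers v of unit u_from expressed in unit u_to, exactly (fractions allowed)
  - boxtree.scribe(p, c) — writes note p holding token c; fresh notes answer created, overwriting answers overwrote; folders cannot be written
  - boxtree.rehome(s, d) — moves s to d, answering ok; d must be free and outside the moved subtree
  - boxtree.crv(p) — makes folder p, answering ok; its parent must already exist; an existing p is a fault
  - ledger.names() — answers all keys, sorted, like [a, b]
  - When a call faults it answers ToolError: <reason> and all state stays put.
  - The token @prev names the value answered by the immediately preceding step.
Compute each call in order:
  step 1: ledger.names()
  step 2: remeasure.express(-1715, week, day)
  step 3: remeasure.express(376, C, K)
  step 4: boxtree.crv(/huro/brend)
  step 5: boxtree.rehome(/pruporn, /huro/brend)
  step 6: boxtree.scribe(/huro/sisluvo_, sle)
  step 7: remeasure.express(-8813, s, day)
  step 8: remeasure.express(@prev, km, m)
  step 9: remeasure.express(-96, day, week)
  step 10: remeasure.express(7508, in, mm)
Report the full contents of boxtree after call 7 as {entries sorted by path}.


Answer: {huro/, huro/brend/, huro/dronux/, huro/rucrajan=pebar, huro/sisluvo_=sle, pruporn=smopro}

Derivation:
[in] names
  [lez_imp, mi, smofe_uz]
[in] express v='-1715' u_from='week' u_to='day'
  -12005
[in] express v='376' u_from='C' u_to='K'
  12983/20
[in] crv p='/huro/brend'
  ok
[in] rehome s='/pruporn' d='/huro/brend'
  ToolError: exists
[in] scribe p='/huro/sisluvo_' c='sle'
  created
[in] express v='-8813' u_from='s' u_to='day'
  -8813/86400
[in] express v='@prev' u_from='km' u_to='m'
  -44065/432
[in] express v='-96' u_from='day' u_to='week'
  -96/7
[in] express v='7508' u_from='in' u_to='mm'
  953516/5


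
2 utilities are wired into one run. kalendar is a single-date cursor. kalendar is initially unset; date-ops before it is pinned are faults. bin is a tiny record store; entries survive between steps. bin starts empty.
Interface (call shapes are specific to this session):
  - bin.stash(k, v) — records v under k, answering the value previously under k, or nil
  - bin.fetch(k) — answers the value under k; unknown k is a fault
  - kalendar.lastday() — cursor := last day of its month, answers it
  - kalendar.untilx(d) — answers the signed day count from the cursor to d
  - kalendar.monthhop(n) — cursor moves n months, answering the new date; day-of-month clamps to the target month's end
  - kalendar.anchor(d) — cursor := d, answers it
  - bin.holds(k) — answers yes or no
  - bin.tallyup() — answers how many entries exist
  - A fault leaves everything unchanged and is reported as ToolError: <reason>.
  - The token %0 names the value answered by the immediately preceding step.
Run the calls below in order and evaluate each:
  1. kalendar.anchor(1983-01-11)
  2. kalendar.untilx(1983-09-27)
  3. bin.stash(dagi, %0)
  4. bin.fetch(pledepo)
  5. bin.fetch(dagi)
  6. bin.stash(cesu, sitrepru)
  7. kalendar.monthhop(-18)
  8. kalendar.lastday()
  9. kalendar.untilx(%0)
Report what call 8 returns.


$ anchor d: 1983-01-11
:: 1983-01-11
$ untilx d: 1983-09-27
:: 259
$ stash k: dagi v: %0
:: nil
$ fetch k: pledepo
:: ToolError: no such key pledepo
$ fetch k: dagi
:: 259
$ stash k: cesu v: sitrepru
:: nil
$ monthhop n: -18
:: 1981-07-11
$ lastday
:: 1981-07-31
$ untilx d: %0
:: 0

Answer: 1981-07-31


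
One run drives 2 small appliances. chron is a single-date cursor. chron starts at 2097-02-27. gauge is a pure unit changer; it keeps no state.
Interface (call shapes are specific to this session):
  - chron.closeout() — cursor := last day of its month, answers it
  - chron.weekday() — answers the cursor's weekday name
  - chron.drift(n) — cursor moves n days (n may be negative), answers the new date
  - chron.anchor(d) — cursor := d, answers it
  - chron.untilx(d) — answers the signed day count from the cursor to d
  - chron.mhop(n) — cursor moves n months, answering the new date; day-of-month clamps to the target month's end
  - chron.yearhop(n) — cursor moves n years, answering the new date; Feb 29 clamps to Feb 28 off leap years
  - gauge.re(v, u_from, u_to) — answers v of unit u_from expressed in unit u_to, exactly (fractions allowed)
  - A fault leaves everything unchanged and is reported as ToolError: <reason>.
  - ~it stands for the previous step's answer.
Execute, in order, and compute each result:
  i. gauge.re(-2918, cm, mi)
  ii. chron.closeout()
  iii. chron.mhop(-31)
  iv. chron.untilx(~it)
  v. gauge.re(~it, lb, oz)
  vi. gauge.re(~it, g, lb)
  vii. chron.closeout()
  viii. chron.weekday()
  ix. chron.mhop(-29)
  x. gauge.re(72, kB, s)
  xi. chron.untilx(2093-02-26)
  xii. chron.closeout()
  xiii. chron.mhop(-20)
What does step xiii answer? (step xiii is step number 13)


>>> re v='-2918' u_from='cm' u_to='mi'
[out] -7295/402336
>>> closeout
[out] 2097-02-28
>>> mhop n='-31'
[out] 2094-07-28
>>> untilx d='~it'
[out] 0
>>> re v='~it' u_from='lb' u_to='oz'
[out] 0
>>> re v='~it' u_from='g' u_to='lb'
[out] 0
>>> closeout
[out] 2094-07-31
>>> weekday
[out] Saturday
>>> mhop n='-29'
[out] 2092-02-29
>>> re v='72' u_from='kB' u_to='s'
[out] ToolError: incompatible units
>>> untilx d='2093-02-26'
[out] 363
>>> closeout
[out] 2092-02-29
>>> mhop n='-20'
[out] 2090-06-29

Answer: 2090-06-29


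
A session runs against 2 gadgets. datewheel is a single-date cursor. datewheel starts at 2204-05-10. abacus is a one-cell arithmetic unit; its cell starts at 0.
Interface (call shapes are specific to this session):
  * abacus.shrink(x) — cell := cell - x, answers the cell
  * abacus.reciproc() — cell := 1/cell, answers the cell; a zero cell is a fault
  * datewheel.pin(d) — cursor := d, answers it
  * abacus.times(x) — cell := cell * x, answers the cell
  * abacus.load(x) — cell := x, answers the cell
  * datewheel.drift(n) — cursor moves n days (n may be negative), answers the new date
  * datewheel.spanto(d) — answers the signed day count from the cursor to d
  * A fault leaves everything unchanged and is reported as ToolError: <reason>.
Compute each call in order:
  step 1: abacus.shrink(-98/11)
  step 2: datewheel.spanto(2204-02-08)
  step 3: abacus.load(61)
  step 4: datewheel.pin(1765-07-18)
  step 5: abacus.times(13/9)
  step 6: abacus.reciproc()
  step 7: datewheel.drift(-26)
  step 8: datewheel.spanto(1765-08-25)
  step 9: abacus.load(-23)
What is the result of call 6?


Answer: 9/793

Derivation:
Next I call abacus.shrink with x='-98/11', and observe 98/11.
I invoke datewheel.spanto with d='2204-02-08': -92.
I call abacus.load with x='61', giving 61.
I try datewheel.pin with d='1765-07-18', which returns 1765-07-18.
I run abacus.times with x='13/9', which returns 793/9.
I invoke abacus.reciproc(), → 9/793.
I run datewheel.drift with n='-26', giving 1765-06-22.
I invoke datewheel.spanto with d='1765-08-25': 64.
I try abacus.load with x='-23', and see -23.


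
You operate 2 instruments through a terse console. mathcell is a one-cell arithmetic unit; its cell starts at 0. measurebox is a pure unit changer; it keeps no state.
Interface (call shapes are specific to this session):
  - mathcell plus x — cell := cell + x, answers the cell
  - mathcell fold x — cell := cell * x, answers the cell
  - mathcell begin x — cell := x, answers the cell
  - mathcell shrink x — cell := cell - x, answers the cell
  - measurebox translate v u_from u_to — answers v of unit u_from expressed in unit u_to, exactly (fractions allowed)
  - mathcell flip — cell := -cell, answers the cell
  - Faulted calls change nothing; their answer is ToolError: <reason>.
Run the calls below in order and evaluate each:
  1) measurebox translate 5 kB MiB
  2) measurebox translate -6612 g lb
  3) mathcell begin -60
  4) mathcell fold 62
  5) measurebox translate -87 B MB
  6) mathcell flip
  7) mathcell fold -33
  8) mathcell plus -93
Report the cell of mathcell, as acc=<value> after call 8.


>> measurebox translate(v→5, u_from→kB, u_to→MiB)
<< 625/131072
>> measurebox translate(v→-6612, u_from→g, u_to→lb)
<< -661200000/45359237
>> mathcell begin(x→-60)
<< -60
>> mathcell fold(x→62)
<< -3720
>> measurebox translate(v→-87, u_from→B, u_to→MB)
<< -87/1000000
>> mathcell flip()
<< 3720
>> mathcell fold(x→-33)
<< -122760
>> mathcell plus(x→-93)
<< -122853

Answer: acc=-122853


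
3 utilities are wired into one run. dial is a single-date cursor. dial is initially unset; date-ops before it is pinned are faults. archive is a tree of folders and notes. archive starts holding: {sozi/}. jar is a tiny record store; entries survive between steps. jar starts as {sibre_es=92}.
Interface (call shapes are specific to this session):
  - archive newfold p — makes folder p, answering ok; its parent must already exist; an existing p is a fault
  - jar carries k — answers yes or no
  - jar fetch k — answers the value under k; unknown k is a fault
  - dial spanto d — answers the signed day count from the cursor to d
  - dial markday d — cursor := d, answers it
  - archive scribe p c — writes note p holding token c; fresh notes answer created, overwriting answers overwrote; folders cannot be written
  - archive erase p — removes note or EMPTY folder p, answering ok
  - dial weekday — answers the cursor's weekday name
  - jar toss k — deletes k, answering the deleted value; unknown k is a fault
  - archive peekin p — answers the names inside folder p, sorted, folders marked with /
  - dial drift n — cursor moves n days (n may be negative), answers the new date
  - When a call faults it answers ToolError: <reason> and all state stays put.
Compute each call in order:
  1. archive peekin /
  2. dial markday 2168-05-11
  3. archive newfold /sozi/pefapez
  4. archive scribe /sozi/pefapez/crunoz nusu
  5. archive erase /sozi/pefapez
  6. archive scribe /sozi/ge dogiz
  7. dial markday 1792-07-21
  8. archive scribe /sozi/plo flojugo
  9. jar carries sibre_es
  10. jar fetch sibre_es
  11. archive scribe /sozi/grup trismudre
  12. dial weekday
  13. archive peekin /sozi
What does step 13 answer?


Answer: [ge, grup, pefapez/, plo]

Derivation:
Do: archive peekin[/]
See: [sozi/]
Do: dial markday[2168-05-11]
See: 2168-05-11
Do: archive newfold[/sozi/pefapez]
See: ok
Do: archive scribe[/sozi/pefapez/crunoz; nusu]
See: created
Do: archive erase[/sozi/pefapez]
See: ToolError: not empty
Do: archive scribe[/sozi/ge; dogiz]
See: created
Do: dial markday[1792-07-21]
See: 1792-07-21
Do: archive scribe[/sozi/plo; flojugo]
See: created
Do: jar carries[sibre_es]
See: yes
Do: jar fetch[sibre_es]
See: 92
Do: archive scribe[/sozi/grup; trismudre]
See: created
Do: dial weekday[]
See: Saturday
Do: archive peekin[/sozi]
See: [ge, grup, pefapez/, plo]
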